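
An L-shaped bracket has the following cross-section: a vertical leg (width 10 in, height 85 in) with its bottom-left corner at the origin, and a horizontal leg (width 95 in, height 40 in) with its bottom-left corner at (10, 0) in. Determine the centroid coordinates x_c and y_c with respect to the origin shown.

vertical leg: A = 10 × 85 = 850.00, centroid at (5.00, 42.50).
horizontal leg: A = 95 × 40 = 3800.00, centroid at (57.50, 20.00).
ΣA = 4650.00 in², ΣAx_c = 222750.00 in³, ΣAy_c = 112125.00 in³.
x_c = 222750.00/4650.00 = 47.90 in; y_c = 112125.00/4650.00 = 24.11 in.

x_c = 47.90 in, y_c = 24.11 in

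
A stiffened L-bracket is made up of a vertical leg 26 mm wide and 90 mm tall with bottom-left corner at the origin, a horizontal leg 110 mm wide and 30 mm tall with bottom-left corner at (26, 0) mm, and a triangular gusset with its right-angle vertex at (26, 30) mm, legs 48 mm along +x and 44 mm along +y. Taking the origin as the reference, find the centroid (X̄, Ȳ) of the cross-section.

X̄ = 51.09 mm, Ȳ = 30.16 mm

Part | A | x̄ᵢ | ȳᵢ | A·x̄ᵢ | A·ȳᵢ
vertical leg | 2340.00 | 13.00 | 45.00 | 30420.00 | 105300.00
horizontal leg | 3300.00 | 81.00 | 15.00 | 267300.00 | 49500.00
gusset | 1056.00 | 42.00 | 44.67 | 44352.00 | 47168.00
Σ | 6696.00 |  |  | 342072.00 | 201968.00
X̄ = 342072.00 / 6696.00 = 51.09 mm
Ȳ = 201968.00 / 6696.00 = 30.16 mm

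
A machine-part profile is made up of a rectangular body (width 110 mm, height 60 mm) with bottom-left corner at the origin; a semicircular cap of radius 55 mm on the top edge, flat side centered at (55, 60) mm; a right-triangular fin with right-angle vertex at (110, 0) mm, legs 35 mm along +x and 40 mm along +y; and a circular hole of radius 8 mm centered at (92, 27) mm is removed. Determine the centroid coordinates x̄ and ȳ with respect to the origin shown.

rectangular body: A = 110 × 60 = 6600.00, centroid at (55.00, 30.00).
semicircular top: A = ½π·55² = 4751.66, centroid at (55.00, 83.34).
triangular fin: A = ½·35·40 = 700.00, centroid at (121.67, 13.33).
hole: A = −π·8² = -201.06, centroid at (92.00, 27.00).
ΣA = 11850.60 mm², ΣAx̄ = 691010.21 mm³, ΣAȳ = 597920.86 mm³.
x̄ = 691010.21/11850.60 = 58.31 mm; ȳ = 597920.86/11850.60 = 50.45 mm.

x̄ = 58.31 mm, ȳ = 50.45 mm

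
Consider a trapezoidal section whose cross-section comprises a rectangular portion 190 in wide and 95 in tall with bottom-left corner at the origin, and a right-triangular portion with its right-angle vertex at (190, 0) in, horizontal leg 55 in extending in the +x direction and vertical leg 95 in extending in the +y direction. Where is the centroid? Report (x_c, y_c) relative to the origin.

rectangular portion: A = 190 × 95 = 18050.00, centroid at (95.00, 47.50).
triangular portion: A = ½·55·95 = 2612.50, centroid at (208.33, 31.67).
ΣA = 20662.50 in²
ΣAx_c = (18050.00)(95.00) + (2612.50)(208.33) = 2259020.83 in³
ΣAy_c = (18050.00)(47.50) + (2612.50)(31.67) = 940104.17 in³
x_c = 2259020.83 / 20662.50 = 109.33 in
y_c = 940104.17 / 20662.50 = 45.50 in

x_c = 109.33 in, y_c = 45.50 in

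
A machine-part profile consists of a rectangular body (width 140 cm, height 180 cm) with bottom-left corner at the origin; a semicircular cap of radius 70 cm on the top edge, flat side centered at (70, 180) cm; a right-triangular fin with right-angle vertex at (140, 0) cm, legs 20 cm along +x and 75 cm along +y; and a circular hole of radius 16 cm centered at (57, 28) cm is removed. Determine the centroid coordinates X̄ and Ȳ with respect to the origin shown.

X̄ = 72.07 cm, Ȳ = 118.09 cm

rectangular body: A = 140 × 180 = 25200.00, centroid at (70.00, 90.00).
semicircular top: A = ½π·70² = 7696.90, centroid at (70.00, 209.71).
triangular fin: A = ½·20·75 = 750.00, centroid at (146.67, 25.00).
hole: A = −π·16² = -804.25, centroid at (57.00, 28.00).
ΣA = 32842.65 cm²
ΣAX̄ = (25200.00)(70.00) + (7696.90)(70.00) + (750.00)(146.67) + (-804.25)(57.00) = 2366941.02 cm³
ΣAȲ = (25200.00)(90.00) + (7696.90)(209.71) + (750.00)(25.00) + (-804.25)(28.00) = 3878340.09 cm³
X̄ = 2366941.02 / 32842.65 = 72.07 cm
Ȳ = 3878340.09 / 32842.65 = 118.09 cm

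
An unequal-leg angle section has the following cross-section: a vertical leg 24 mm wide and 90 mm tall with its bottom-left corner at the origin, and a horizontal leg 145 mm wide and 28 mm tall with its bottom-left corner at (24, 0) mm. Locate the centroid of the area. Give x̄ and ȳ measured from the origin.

Part | A | x̄ᵢ | ȳᵢ | A·x̄ᵢ | A·ȳᵢ
vertical leg | 2160.00 | 12.00 | 45.00 | 25920.00 | 97200.00
horizontal leg | 4060.00 | 96.50 | 14.00 | 391790.00 | 56840.00
Σ | 6220.00 |  |  | 417710.00 | 154040.00
x̄ = 417710.00 / 6220.00 = 67.16 mm
ȳ = 154040.00 / 6220.00 = 24.77 mm

x̄ = 67.16 mm, ȳ = 24.77 mm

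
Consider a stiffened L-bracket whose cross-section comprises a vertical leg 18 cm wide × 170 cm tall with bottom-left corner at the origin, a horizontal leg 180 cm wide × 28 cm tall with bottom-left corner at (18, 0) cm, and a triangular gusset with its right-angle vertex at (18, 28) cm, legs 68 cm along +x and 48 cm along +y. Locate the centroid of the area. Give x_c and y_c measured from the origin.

Part | A | x̄ᵢ | ȳᵢ | A·x̄ᵢ | A·ȳᵢ
vertical leg | 3060.00 | 9.00 | 85.00 | 27540.00 | 260100.00
horizontal leg | 5040.00 | 108.00 | 14.00 | 544320.00 | 70560.00
gusset | 1632.00 | 40.67 | 44.00 | 66368.00 | 71808.00
Σ | 9732.00 |  |  | 638228.00 | 402468.00
x_c = 638228.00 / 9732.00 = 65.58 cm
y_c = 402468.00 / 9732.00 = 41.36 cm

x_c = 65.58 cm, y_c = 41.36 cm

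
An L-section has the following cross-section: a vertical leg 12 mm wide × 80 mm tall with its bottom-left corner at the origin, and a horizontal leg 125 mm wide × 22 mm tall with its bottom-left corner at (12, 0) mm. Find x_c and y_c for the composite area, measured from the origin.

vertical leg: A = 12 × 80 = 960.00, centroid at (6.00, 40.00).
horizontal leg: A = 125 × 22 = 2750.00, centroid at (74.50, 11.00).
ΣA = 3710.00 mm², ΣAx_c = 210635.00 mm³, ΣAy_c = 68650.00 mm³.
x_c = 210635.00/3710.00 = 56.77 mm; y_c = 68650.00/3710.00 = 18.50 mm.

x_c = 56.77 mm, y_c = 18.50 mm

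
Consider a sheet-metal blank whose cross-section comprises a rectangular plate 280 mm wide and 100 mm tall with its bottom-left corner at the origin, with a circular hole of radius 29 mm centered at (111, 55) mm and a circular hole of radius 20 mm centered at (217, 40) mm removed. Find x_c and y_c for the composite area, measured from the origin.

Part | A | x̄ᵢ | ȳᵢ | A·x̄ᵢ | A·ȳᵢ
plate | 28000.00 | 140.00 | 50.00 | 3920000.00 | 1400000.00
hole 1 | -2642.08 | 111.00 | 55.00 | -293270.82 | -145314.37
hole 2 | -1256.64 | 217.00 | 40.00 | -272690.24 | -50265.48
Σ | 24101.28 |  |  | 3354038.94 | 1204420.15
x_c = 3354038.94 / 24101.28 = 139.16 mm
y_c = 1204420.15 / 24101.28 = 49.97 mm

x_c = 139.16 mm, y_c = 49.97 mm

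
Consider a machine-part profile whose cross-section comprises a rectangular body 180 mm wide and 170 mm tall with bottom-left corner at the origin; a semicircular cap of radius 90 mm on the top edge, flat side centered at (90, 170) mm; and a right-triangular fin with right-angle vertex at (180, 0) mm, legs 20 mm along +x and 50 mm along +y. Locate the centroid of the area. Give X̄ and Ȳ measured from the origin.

X̄ = 91.10 mm, Ȳ = 119.99 mm

Part | A | x̄ᵢ | ȳᵢ | A·x̄ᵢ | A·ȳᵢ
rectangular body | 30600.00 | 90.00 | 85.00 | 2754000.00 | 2601000.00
semicircular top | 12723.45 | 90.00 | 208.20 | 1145110.52 | 2648986.54
triangular fin | 500.00 | 186.67 | 16.67 | 93333.33 | 8333.33
Σ | 43823.45 |  |  | 3992443.86 | 5258319.88
X̄ = 3992443.86 / 43823.45 = 91.10 mm
Ȳ = 5258319.88 / 43823.45 = 119.99 mm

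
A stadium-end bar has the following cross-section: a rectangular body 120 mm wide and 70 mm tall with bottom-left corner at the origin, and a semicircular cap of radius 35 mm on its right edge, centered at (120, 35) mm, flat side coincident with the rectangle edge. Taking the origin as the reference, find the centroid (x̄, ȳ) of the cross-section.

rectangular body: A = 120 × 70 = 8400.00, centroid at (60.00, 35.00).
semicircular end: A = ½π·35² = 1924.23, centroid at (134.85, 35.00).
ΣA = 10324.23 mm², ΣAx̄ = 763490.39 mm³, ΣAȳ = 361347.89 mm³.
x̄ = 763490.39/10324.23 = 73.95 mm; ȳ = 361347.89/10324.23 = 35.00 mm.

x̄ = 73.95 mm, ȳ = 35.00 mm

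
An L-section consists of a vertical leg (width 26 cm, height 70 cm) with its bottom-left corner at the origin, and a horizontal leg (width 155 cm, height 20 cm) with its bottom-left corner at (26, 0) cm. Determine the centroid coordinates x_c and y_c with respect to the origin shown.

vertical leg: A = 26 × 70 = 1820.00, centroid at (13.00, 35.00).
horizontal leg: A = 155 × 20 = 3100.00, centroid at (103.50, 10.00).
ΣA = 4920.00 cm²
ΣAx_c = (1820.00)(13.00) + (3100.00)(103.50) = 344510.00 cm³
ΣAy_c = (1820.00)(35.00) + (3100.00)(10.00) = 94700.00 cm³
x_c = 344510.00 / 4920.00 = 70.02 cm
y_c = 94700.00 / 4920.00 = 19.25 cm

x_c = 70.02 cm, y_c = 19.25 cm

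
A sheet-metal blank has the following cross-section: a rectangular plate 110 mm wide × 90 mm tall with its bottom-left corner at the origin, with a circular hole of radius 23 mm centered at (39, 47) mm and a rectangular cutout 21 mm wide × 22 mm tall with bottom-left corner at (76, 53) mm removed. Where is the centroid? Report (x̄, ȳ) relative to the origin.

x̄ = 56.55 mm, ȳ = 43.44 mm

plate: A = 110 × 90 = 9900.00, centroid at (55.00, 45.00).
hole 1: A = −π·23² = -1661.90, centroid at (39.00, 47.00).
hole 2: A = −(21 × 22) = -462.00, centroid at (86.50, 64.00).
ΣA = 7776.10 mm², ΣAx̄ = 439722.80 mm³, ΣAȳ = 337822.58 mm³.
x̄ = 439722.80/7776.10 = 56.55 mm; ȳ = 337822.58/7776.10 = 43.44 mm.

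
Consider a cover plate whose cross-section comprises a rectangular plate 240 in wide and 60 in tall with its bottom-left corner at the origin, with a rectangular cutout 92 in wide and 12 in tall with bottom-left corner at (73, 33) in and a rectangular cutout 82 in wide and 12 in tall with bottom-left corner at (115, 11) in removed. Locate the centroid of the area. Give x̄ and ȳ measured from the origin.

x̄ = 117.21 in, ȳ = 30.23 in

Part | A | x̄ᵢ | ȳᵢ | A·x̄ᵢ | A·ȳᵢ
plate | 14400.00 | 120.00 | 30.00 | 1728000.00 | 432000.00
hole 1 | -1104.00 | 119.00 | 39.00 | -131376.00 | -43056.00
hole 2 | -984.00 | 156.00 | 17.00 | -153504.00 | -16728.00
Σ | 12312.00 |  |  | 1443120.00 | 372216.00
x̄ = 1443120.00 / 12312.00 = 117.21 in
ȳ = 372216.00 / 12312.00 = 30.23 in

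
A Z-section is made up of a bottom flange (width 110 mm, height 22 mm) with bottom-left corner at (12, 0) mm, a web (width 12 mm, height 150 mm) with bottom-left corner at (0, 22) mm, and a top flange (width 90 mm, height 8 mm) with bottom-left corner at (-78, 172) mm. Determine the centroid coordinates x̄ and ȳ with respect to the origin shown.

bottom flange: A = 110 × 22 = 2420.00, centroid at (67.00, 11.00).
web: A = 12 × 150 = 1800.00, centroid at (6.00, 97.00).
top flange: A = 90 × 8 = 720.00, centroid at (-33.00, 176.00).
ΣA = 4940.00 mm², ΣAx̄ = 149180.00 mm³, ΣAȳ = 327940.00 mm³.
x̄ = 149180.00/4940.00 = 30.20 mm; ȳ = 327940.00/4940.00 = 66.38 mm.

x̄ = 30.20 mm, ȳ = 66.38 mm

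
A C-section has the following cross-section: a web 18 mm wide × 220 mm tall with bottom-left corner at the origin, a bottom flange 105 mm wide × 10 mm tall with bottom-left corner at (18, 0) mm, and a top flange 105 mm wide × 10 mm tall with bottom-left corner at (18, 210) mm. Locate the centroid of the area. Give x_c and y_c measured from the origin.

x_c = 30.31 mm, y_c = 110.00 mm

web: A = 18 × 220 = 3960.00, centroid at (9.00, 110.00).
bottom flange: A = 105 × 10 = 1050.00, centroid at (70.50, 5.00).
top flange: A = 105 × 10 = 1050.00, centroid at (70.50, 215.00).
ΣA = 6060.00 mm²
ΣAx_c = (3960.00)(9.00) + (1050.00)(70.50) + (1050.00)(70.50) = 183690.00 mm³
ΣAy_c = (3960.00)(110.00) + (1050.00)(5.00) + (1050.00)(215.00) = 666600.00 mm³
x_c = 183690.00 / 6060.00 = 30.31 mm
y_c = 666600.00 / 6060.00 = 110.00 mm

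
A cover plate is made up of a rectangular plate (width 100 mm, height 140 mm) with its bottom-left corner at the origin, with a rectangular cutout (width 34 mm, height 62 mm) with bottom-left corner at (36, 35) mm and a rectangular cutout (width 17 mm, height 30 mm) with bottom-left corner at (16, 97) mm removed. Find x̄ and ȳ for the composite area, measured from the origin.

Part | A | x̄ᵢ | ȳᵢ | A·x̄ᵢ | A·ȳᵢ
plate | 14000.00 | 50.00 | 70.00 | 700000.00 | 980000.00
hole 1 | -2108.00 | 53.00 | 66.00 | -111724.00 | -139128.00
hole 2 | -510.00 | 24.50 | 112.00 | -12495.00 | -57120.00
Σ | 11382.00 |  |  | 575781.00 | 783752.00
x̄ = 575781.00 / 11382.00 = 50.59 mm
ȳ = 783752.00 / 11382.00 = 68.86 mm

x̄ = 50.59 mm, ȳ = 68.86 mm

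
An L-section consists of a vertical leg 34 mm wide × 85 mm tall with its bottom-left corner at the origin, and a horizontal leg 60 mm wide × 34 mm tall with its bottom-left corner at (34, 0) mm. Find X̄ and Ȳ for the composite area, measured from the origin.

X̄ = 36.45 mm, Ȳ = 31.95 mm

vertical leg: A = 34 × 85 = 2890.00, centroid at (17.00, 42.50).
horizontal leg: A = 60 × 34 = 2040.00, centroid at (64.00, 17.00).
ΣA = 4930.00 mm², ΣAX̄ = 179690.00 mm³, ΣAȲ = 157505.00 mm³.
X̄ = 179690.00/4930.00 = 36.45 mm; Ȳ = 157505.00/4930.00 = 31.95 mm.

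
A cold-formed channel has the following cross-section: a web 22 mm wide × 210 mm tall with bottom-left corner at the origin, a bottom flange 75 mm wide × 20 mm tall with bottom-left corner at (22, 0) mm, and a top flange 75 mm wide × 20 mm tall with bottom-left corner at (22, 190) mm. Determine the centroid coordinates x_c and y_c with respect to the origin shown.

x_c = 30.09 mm, y_c = 105.00 mm

web: A = 22 × 210 = 4620.00, centroid at (11.00, 105.00).
bottom flange: A = 75 × 20 = 1500.00, centroid at (59.50, 10.00).
top flange: A = 75 × 20 = 1500.00, centroid at (59.50, 200.00).
ΣA = 7620.00 mm², ΣAx_c = 229320.00 mm³, ΣAy_c = 800100.00 mm³.
x_c = 229320.00/7620.00 = 30.09 mm; y_c = 800100.00/7620.00 = 105.00 mm.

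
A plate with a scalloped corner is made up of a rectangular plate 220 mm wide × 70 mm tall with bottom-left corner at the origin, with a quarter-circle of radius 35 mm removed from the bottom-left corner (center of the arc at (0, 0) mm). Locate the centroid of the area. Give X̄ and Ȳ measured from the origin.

X̄ = 116.34 mm, Ȳ = 36.34 mm

Part | A | x̄ᵢ | ȳᵢ | A·x̄ᵢ | A·ȳᵢ
plate | 15400.00 | 110.00 | 35.00 | 1694000.00 | 539000.00
removed quarter-circle | -962.11 | 14.85 | 14.85 | -14291.67 | -14291.67
Σ | 14437.89 |  |  | 1679708.33 | 524708.33
X̄ = 1679708.33 / 14437.89 = 116.34 mm
Ȳ = 524708.33 / 14437.89 = 36.34 mm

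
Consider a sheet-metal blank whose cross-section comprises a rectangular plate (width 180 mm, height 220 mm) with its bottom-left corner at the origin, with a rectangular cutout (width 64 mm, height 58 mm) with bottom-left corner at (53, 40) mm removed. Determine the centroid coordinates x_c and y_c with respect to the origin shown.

plate: A = 180 × 220 = 39600.00, centroid at (90.00, 110.00).
hole: A = −(64 × 58) = -3712.00, centroid at (85.00, 69.00).
ΣA = 35888.00 mm², ΣAx_c = 3248480.00 mm³, ΣAy_c = 4099872.00 mm³.
x_c = 3248480.00/35888.00 = 90.52 mm; y_c = 4099872.00/35888.00 = 114.24 mm.

x_c = 90.52 mm, y_c = 114.24 mm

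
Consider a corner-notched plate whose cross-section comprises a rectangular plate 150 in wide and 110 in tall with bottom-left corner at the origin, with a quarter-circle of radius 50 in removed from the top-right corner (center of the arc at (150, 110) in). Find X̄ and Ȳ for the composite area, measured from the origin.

X̄ = 67.74 in, Ȳ = 50.44 in

Part | A | x̄ᵢ | ȳᵢ | A·x̄ᵢ | A·ȳᵢ
plate | 16500.00 | 75.00 | 55.00 | 1237500.00 | 907500.00
removed quarter-circle | -1963.50 | 128.78 | 88.78 | -252857.64 | -174317.83
Σ | 14536.50 |  |  | 984642.36 | 733182.17
X̄ = 984642.36 / 14536.50 = 67.74 in
Ȳ = 733182.17 / 14536.50 = 50.44 in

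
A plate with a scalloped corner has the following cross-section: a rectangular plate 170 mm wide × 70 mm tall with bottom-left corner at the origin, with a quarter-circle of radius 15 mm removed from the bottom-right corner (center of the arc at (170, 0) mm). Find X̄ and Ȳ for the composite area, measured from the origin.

X̄ = 83.81 mm, Ȳ = 35.43 mm

plate: A = 170 × 70 = 11900.00, centroid at (85.00, 35.00).
removed quarter-circle: A = −¼π·15² = -176.71, centroid at (163.63, 6.37).
ΣA = 11723.29 mm²
ΣAX̄ = (11900.00)(85.00) + (-176.71)(163.63) = 982583.52 mm³
ΣAȲ = (11900.00)(35.00) + (-176.71)(6.37) = 415375.00 mm³
X̄ = 982583.52 / 11723.29 = 83.81 mm
Ȳ = 415375.00 / 11723.29 = 35.43 mm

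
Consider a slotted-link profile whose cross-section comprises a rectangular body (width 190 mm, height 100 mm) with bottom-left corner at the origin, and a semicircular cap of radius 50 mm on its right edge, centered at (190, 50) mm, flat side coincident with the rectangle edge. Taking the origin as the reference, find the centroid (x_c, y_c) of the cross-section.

x_c = 114.91 mm, y_c = 50.00 mm

Part | A | x̄ᵢ | ȳᵢ | A·x̄ᵢ | A·ȳᵢ
rectangular body | 19000.00 | 95.00 | 50.00 | 1805000.00 | 950000.00
semicircular end | 3926.99 | 211.22 | 50.00 | 829461.59 | 196349.54
Σ | 22926.99 |  |  | 2634461.59 | 1146349.54
x_c = 2634461.59 / 22926.99 = 114.91 mm
y_c = 1146349.54 / 22926.99 = 50.00 mm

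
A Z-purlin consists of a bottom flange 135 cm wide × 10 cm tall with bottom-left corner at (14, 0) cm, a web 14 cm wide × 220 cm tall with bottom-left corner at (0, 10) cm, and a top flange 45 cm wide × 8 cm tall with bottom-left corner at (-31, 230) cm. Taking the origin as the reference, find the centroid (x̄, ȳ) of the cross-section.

bottom flange: A = 135 × 10 = 1350.00, centroid at (81.50, 5.00).
web: A = 14 × 220 = 3080.00, centroid at (7.00, 120.00).
top flange: A = 45 × 8 = 360.00, centroid at (-8.50, 234.00).
ΣA = 4790.00 cm², ΣAx̄ = 128525.00 cm³, ΣAȳ = 460590.00 cm³.
x̄ = 128525.00/4790.00 = 26.83 cm; ȳ = 460590.00/4790.00 = 96.16 cm.

x̄ = 26.83 cm, ȳ = 96.16 cm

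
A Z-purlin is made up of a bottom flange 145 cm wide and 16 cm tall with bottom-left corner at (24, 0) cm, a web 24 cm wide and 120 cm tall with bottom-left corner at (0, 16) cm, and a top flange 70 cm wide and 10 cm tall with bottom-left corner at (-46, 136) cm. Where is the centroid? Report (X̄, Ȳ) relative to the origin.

X̄ = 42.50 cm, Ȳ = 56.97 cm

Part | A | x̄ᵢ | ȳᵢ | A·x̄ᵢ | A·ȳᵢ
bottom flange | 2320.00 | 96.50 | 8.00 | 223880.00 | 18560.00
web | 2880.00 | 12.00 | 76.00 | 34560.00 | 218880.00
top flange | 700.00 | -11.00 | 141.00 | -7700.00 | 98700.00
Σ | 5900.00 |  |  | 250740.00 | 336140.00
X̄ = 250740.00 / 5900.00 = 42.50 cm
Ȳ = 336140.00 / 5900.00 = 56.97 cm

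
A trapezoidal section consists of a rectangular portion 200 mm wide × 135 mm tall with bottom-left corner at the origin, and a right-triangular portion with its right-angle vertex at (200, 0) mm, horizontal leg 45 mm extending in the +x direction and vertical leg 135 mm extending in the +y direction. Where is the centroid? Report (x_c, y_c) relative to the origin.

Part | A | x̄ᵢ | ȳᵢ | A·x̄ᵢ | A·ȳᵢ
rectangular portion | 27000.00 | 100.00 | 67.50 | 2700000.00 | 1822500.00
triangular portion | 3037.50 | 215.00 | 45.00 | 653062.50 | 136687.50
Σ | 30037.50 |  |  | 3353062.50 | 1959187.50
x_c = 3353062.50 / 30037.50 = 111.63 mm
y_c = 1959187.50 / 30037.50 = 65.22 mm

x_c = 111.63 mm, y_c = 65.22 mm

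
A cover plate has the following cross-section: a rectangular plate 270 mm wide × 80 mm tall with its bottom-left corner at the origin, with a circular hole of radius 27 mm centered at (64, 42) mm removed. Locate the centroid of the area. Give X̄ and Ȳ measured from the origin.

plate: A = 270 × 80 = 21600.00, centroid at (135.00, 40.00).
hole: A = −π·27² = -2290.22, centroid at (64.00, 42.00).
ΣA = 19309.78 mm², ΣAX̄ = 2769425.85 mm³, ΣAȲ = 767810.72 mm³.
X̄ = 2769425.85/19309.78 = 143.42 mm; Ȳ = 767810.72/19309.78 = 39.76 mm.

X̄ = 143.42 mm, Ȳ = 39.76 mm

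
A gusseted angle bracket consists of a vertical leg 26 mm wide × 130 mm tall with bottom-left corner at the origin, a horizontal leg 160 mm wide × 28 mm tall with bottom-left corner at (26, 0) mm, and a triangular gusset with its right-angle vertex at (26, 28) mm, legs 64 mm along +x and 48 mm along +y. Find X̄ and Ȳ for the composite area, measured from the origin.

vertical leg: A = 26 × 130 = 3380.00, centroid at (13.00, 65.00).
horizontal leg: A = 160 × 28 = 4480.00, centroid at (106.00, 14.00).
gusset: A = ½·64·48 = 1536.00, centroid at (47.33, 44.00).
ΣA = 9396.00 mm²
ΣAX̄ = (3380.00)(13.00) + (4480.00)(106.00) + (1536.00)(47.33) = 591524.00 mm³
ΣAȲ = (3380.00)(65.00) + (4480.00)(14.00) + (1536.00)(44.00) = 350004.00 mm³
X̄ = 591524.00 / 9396.00 = 62.95 mm
Ȳ = 350004.00 / 9396.00 = 37.25 mm

X̄ = 62.95 mm, Ȳ = 37.25 mm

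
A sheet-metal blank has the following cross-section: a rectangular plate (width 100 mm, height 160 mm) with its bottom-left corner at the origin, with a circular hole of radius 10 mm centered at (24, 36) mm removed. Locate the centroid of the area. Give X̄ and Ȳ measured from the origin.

plate: A = 100 × 160 = 16000.00, centroid at (50.00, 80.00).
hole: A = −π·10² = -314.16, centroid at (24.00, 36.00).
ΣA = 15685.84 mm², ΣAX̄ = 792460.18 mm³, ΣAȲ = 1268690.27 mm³.
X̄ = 792460.18/15685.84 = 50.52 mm; Ȳ = 1268690.27/15685.84 = 80.88 mm.

X̄ = 50.52 mm, Ȳ = 80.88 mm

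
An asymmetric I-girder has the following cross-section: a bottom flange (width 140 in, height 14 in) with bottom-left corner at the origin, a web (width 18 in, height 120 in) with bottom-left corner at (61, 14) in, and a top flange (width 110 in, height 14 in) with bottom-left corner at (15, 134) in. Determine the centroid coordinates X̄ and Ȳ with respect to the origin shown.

Part | A | x̄ᵢ | ȳᵢ | A·x̄ᵢ | A·ȳᵢ
bottom flange | 1960.00 | 70.00 | 7.00 | 137200.00 | 13720.00
web | 2160.00 | 70.00 | 74.00 | 151200.00 | 159840.00
top flange | 1540.00 | 70.00 | 141.00 | 107800.00 | 217140.00
Σ | 5660.00 |  |  | 396200.00 | 390700.00
X̄ = 396200.00 / 5660.00 = 70.00 in
Ȳ = 390700.00 / 5660.00 = 69.03 in

X̄ = 70.00 in, Ȳ = 69.03 in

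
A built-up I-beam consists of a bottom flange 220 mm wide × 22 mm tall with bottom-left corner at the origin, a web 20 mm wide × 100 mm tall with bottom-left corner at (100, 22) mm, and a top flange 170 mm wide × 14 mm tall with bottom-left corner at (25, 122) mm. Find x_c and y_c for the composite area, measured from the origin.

x_c = 110.00 mm, y_c = 54.69 mm

Part | A | x̄ᵢ | ȳᵢ | A·x̄ᵢ | A·ȳᵢ
bottom flange | 4840.00 | 110.00 | 11.00 | 532400.00 | 53240.00
web | 2000.00 | 110.00 | 72.00 | 220000.00 | 144000.00
top flange | 2380.00 | 110.00 | 129.00 | 261800.00 | 307020.00
Σ | 9220.00 |  |  | 1014200.00 | 504260.00
x_c = 1014200.00 / 9220.00 = 110.00 mm
y_c = 504260.00 / 9220.00 = 54.69 mm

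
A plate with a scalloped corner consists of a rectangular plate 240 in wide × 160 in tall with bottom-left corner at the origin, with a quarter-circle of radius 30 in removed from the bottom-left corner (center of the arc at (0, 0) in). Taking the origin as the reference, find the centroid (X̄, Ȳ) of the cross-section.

X̄ = 122.01 in, Ȳ = 81.26 in

plate: A = 240 × 160 = 38400.00, centroid at (120.00, 80.00).
removed quarter-circle: A = −¼π·30² = -706.86, centroid at (12.73, 12.73).
ΣA = 37693.14 in², ΣAX̄ = 4599000.00 in³, ΣAȲ = 3063000.00 in³.
X̄ = 4599000.00/37693.14 = 122.01 in; Ȳ = 3063000.00/37693.14 = 81.26 in.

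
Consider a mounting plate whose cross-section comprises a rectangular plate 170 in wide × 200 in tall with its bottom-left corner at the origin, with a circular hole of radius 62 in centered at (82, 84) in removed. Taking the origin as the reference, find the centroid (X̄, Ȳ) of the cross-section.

Part | A | x̄ᵢ | ȳᵢ | A·x̄ᵢ | A·ȳᵢ
plate | 34000.00 | 85.00 | 100.00 | 2890000.00 | 3400000.00
hole | -12076.28 | 82.00 | 84.00 | -990255.14 | -1014407.70
Σ | 21923.72 |  |  | 1899744.86 | 2385592.30
X̄ = 1899744.86 / 21923.72 = 86.65 in
Ȳ = 2385592.30 / 21923.72 = 108.81 in

X̄ = 86.65 in, Ȳ = 108.81 in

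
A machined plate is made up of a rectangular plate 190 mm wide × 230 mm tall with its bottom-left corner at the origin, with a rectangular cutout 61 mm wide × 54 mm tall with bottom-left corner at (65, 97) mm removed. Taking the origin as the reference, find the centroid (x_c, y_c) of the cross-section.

plate: A = 190 × 230 = 43700.00, centroid at (95.00, 115.00).
hole: A = −(61 × 54) = -3294.00, centroid at (95.50, 124.00).
ΣA = 40406.00 mm², ΣAx_c = 3836923.00 mm³, ΣAy_c = 4617044.00 mm³.
x_c = 3836923.00/40406.00 = 94.96 mm; y_c = 4617044.00/40406.00 = 114.27 mm.

x_c = 94.96 mm, y_c = 114.27 mm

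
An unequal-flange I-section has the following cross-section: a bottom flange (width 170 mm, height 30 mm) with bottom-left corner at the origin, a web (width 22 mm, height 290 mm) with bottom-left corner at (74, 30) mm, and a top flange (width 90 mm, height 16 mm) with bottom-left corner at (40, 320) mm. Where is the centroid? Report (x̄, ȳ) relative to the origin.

x̄ = 85.00 mm, ȳ = 128.89 mm

Part | A | x̄ᵢ | ȳᵢ | A·x̄ᵢ | A·ȳᵢ
bottom flange | 5100.00 | 85.00 | 15.00 | 433500.00 | 76500.00
web | 6380.00 | 85.00 | 175.00 | 542300.00 | 1116500.00
top flange | 1440.00 | 85.00 | 328.00 | 122400.00 | 472320.00
Σ | 12920.00 |  |  | 1098200.00 | 1665320.00
x̄ = 1098200.00 / 12920.00 = 85.00 mm
ȳ = 1665320.00 / 12920.00 = 128.89 mm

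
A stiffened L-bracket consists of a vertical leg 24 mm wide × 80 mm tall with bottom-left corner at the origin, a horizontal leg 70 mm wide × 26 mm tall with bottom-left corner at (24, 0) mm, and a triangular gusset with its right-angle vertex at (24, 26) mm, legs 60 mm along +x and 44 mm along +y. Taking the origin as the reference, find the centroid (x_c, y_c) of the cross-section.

vertical leg: A = 24 × 80 = 1920.00, centroid at (12.00, 40.00).
horizontal leg: A = 70 × 26 = 1820.00, centroid at (59.00, 13.00).
gusset: A = ½·60·44 = 1320.00, centroid at (44.00, 40.67).
ΣA = 5060.00 mm²
ΣAx_c = (1920.00)(12.00) + (1820.00)(59.00) + (1320.00)(44.00) = 188500.00 mm³
ΣAy_c = (1920.00)(40.00) + (1820.00)(13.00) + (1320.00)(40.67) = 154140.00 mm³
x_c = 188500.00 / 5060.00 = 37.25 mm
y_c = 154140.00 / 5060.00 = 30.46 mm

x_c = 37.25 mm, y_c = 30.46 mm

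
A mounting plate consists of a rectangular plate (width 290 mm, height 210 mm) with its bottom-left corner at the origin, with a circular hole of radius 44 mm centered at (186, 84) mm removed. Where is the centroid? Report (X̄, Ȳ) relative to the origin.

X̄ = 140.45 mm, Ȳ = 107.33 mm

plate: A = 290 × 210 = 60900.00, centroid at (145.00, 105.00).
hole: A = −π·44² = -6082.12, centroid at (186.00, 84.00).
ΣA = 54817.88 mm², ΣAX̄ = 7699225.05 mm³, ΣAȲ = 5883601.64 mm³.
X̄ = 7699225.05/54817.88 = 140.45 mm; Ȳ = 5883601.64/54817.88 = 107.33 mm.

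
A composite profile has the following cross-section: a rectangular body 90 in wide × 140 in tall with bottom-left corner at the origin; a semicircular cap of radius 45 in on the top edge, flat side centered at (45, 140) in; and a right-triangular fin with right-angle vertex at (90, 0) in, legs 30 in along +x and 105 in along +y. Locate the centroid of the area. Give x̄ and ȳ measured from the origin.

rectangular body: A = 90 × 140 = 12600.00, centroid at (45.00, 70.00).
semicircular top: A = ½π·45² = 3180.86, centroid at (45.00, 159.10).
triangular fin: A = ½·30·105 = 1575.00, centroid at (100.00, 35.00).
ΣA = 17355.86 in², ΣAx̄ = 867638.82 in³, ΣAȳ = 1443195.76 in³.
x̄ = 867638.82/17355.86 = 49.99 in; ȳ = 1443195.76/17355.86 = 83.15 in.

x̄ = 49.99 in, ȳ = 83.15 in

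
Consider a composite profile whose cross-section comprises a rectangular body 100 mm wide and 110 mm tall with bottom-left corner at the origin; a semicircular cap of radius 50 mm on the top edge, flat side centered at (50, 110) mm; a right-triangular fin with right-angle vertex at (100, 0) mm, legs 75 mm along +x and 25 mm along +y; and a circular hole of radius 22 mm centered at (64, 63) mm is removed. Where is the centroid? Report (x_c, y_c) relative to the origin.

x_c = 53.42 mm, y_c = 71.97 mm

Part | A | x̄ᵢ | ȳᵢ | A·x̄ᵢ | A·ȳᵢ
rectangular body | 11000.00 | 50.00 | 55.00 | 550000.00 | 605000.00
semicircular top | 3926.99 | 50.00 | 131.22 | 196349.54 | 515302.32
triangular fin | 937.50 | 125.00 | 8.33 | 117187.50 | 7812.50
hole | -1520.53 | 64.00 | 63.00 | -97313.97 | -95793.44
Σ | 14343.96 |  |  | 766223.07 | 1032321.38
x_c = 766223.07 / 14343.96 = 53.42 mm
y_c = 1032321.38 / 14343.96 = 71.97 mm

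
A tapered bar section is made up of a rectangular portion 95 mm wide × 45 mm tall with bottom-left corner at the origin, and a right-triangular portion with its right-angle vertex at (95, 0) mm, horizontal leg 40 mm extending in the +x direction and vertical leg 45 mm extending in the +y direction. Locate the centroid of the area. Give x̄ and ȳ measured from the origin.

rectangular portion: A = 95 × 45 = 4275.00, centroid at (47.50, 22.50).
triangular portion: A = ½·40·45 = 900.00, centroid at (108.33, 15.00).
ΣA = 5175.00 mm²
ΣAx̄ = (4275.00)(47.50) + (900.00)(108.33) = 300562.50 mm³
ΣAȳ = (4275.00)(22.50) + (900.00)(15.00) = 109687.50 mm³
x̄ = 300562.50 / 5175.00 = 58.08 mm
ȳ = 109687.50 / 5175.00 = 21.20 mm

x̄ = 58.08 mm, ȳ = 21.20 mm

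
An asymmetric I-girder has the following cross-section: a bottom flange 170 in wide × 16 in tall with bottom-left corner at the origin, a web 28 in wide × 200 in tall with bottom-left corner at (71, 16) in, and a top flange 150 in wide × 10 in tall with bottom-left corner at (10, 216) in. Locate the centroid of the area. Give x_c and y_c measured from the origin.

Part | A | x̄ᵢ | ȳᵢ | A·x̄ᵢ | A·ȳᵢ
bottom flange | 2720.00 | 85.00 | 8.00 | 231200.00 | 21760.00
web | 5600.00 | 85.00 | 116.00 | 476000.00 | 649600.00
top flange | 1500.00 | 85.00 | 221.00 | 127500.00 | 331500.00
Σ | 9820.00 |  |  | 834700.00 | 1002860.00
x_c = 834700.00 / 9820.00 = 85.00 in
y_c = 1002860.00 / 9820.00 = 102.12 in

x_c = 85.00 in, y_c = 102.12 in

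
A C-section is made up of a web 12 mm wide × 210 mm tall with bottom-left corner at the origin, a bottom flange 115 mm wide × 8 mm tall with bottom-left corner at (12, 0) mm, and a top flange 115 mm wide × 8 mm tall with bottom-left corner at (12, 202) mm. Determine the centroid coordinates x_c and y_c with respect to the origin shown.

x_c = 32.80 mm, y_c = 105.00 mm

web: A = 12 × 210 = 2520.00, centroid at (6.00, 105.00).
bottom flange: A = 115 × 8 = 920.00, centroid at (69.50, 4.00).
top flange: A = 115 × 8 = 920.00, centroid at (69.50, 206.00).
ΣA = 4360.00 mm², ΣAx_c = 143000.00 mm³, ΣAy_c = 457800.00 mm³.
x_c = 143000.00/4360.00 = 32.80 mm; y_c = 457800.00/4360.00 = 105.00 mm.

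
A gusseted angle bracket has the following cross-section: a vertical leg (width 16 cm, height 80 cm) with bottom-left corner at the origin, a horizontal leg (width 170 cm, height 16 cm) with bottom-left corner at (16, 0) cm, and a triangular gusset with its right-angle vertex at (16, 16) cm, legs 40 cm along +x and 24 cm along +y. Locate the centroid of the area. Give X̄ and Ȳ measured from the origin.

vertical leg: A = 16 × 80 = 1280.00, centroid at (8.00, 40.00).
horizontal leg: A = 170 × 16 = 2720.00, centroid at (101.00, 8.00).
gusset: A = ½·40·24 = 480.00, centroid at (29.33, 24.00).
ΣA = 4480.00 cm²
ΣAX̄ = (1280.00)(8.00) + (2720.00)(101.00) + (480.00)(29.33) = 299040.00 cm³
ΣAȲ = (1280.00)(40.00) + (2720.00)(8.00) + (480.00)(24.00) = 84480.00 cm³
X̄ = 299040.00 / 4480.00 = 66.75 cm
Ȳ = 84480.00 / 4480.00 = 18.86 cm

X̄ = 66.75 cm, Ȳ = 18.86 cm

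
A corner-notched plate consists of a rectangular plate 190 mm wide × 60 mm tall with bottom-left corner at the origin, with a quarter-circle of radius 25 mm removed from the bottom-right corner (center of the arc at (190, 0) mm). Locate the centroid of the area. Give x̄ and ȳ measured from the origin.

Part | A | x̄ᵢ | ȳᵢ | A·x̄ᵢ | A·ȳᵢ
plate | 11400.00 | 95.00 | 30.00 | 1083000.00 | 342000.00
removed quarter-circle | -490.87 | 179.39 | 10.61 | -88057.70 | -5208.33
Σ | 10909.13 |  |  | 994942.30 | 336791.67
x̄ = 994942.30 / 10909.13 = 91.20 mm
ȳ = 336791.67 / 10909.13 = 30.87 mm

x̄ = 91.20 mm, ȳ = 30.87 mm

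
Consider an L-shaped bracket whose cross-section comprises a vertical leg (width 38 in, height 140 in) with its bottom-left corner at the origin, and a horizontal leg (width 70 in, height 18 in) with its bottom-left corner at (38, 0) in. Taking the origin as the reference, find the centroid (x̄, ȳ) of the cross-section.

vertical leg: A = 38 × 140 = 5320.00, centroid at (19.00, 70.00).
horizontal leg: A = 70 × 18 = 1260.00, centroid at (73.00, 9.00).
ΣA = 6580.00 in²
ΣAx̄ = (5320.00)(19.00) + (1260.00)(73.00) = 193060.00 in³
ΣAȳ = (5320.00)(70.00) + (1260.00)(9.00) = 383740.00 in³
x̄ = 193060.00 / 6580.00 = 29.34 in
ȳ = 383740.00 / 6580.00 = 58.32 in

x̄ = 29.34 in, ȳ = 58.32 in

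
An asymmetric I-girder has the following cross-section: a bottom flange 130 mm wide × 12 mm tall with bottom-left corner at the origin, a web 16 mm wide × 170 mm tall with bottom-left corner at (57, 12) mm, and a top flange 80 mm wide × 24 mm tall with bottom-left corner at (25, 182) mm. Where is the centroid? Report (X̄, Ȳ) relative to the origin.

bottom flange: A = 130 × 12 = 1560.00, centroid at (65.00, 6.00).
web: A = 16 × 170 = 2720.00, centroid at (65.00, 97.00).
top flange: A = 80 × 24 = 1920.00, centroid at (65.00, 194.00).
ΣA = 6200.00 mm², ΣAX̄ = 403000.00 mm³, ΣAȲ = 645680.00 mm³.
X̄ = 403000.00/6200.00 = 65.00 mm; Ȳ = 645680.00/6200.00 = 104.14 mm.

X̄ = 65.00 mm, Ȳ = 104.14 mm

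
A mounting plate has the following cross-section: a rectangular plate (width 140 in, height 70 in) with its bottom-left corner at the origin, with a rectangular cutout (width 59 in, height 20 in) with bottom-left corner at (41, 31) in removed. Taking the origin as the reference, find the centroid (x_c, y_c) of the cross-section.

x_c = 69.93 in, y_c = 34.18 in

plate: A = 140 × 70 = 9800.00, centroid at (70.00, 35.00).
hole: A = −(59 × 20) = -1180.00, centroid at (70.50, 41.00).
ΣA = 8620.00 in²
ΣAx_c = (9800.00)(70.00) + (-1180.00)(70.50) = 602810.00 in³
ΣAy_c = (9800.00)(35.00) + (-1180.00)(41.00) = 294620.00 in³
x_c = 602810.00 / 8620.00 = 69.93 in
y_c = 294620.00 / 8620.00 = 34.18 in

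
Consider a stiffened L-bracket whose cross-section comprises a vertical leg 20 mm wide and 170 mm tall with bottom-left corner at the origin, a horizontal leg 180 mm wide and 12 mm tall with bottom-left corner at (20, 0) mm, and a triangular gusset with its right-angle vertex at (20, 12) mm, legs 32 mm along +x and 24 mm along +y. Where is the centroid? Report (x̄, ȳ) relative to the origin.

vertical leg: A = 20 × 170 = 3400.00, centroid at (10.00, 85.00).
horizontal leg: A = 180 × 12 = 2160.00, centroid at (110.00, 6.00).
gusset: A = ½·32·24 = 384.00, centroid at (30.67, 20.00).
ΣA = 5944.00 mm²
ΣAx̄ = (3400.00)(10.00) + (2160.00)(110.00) + (384.00)(30.67) = 283376.00 mm³
ΣAȳ = (3400.00)(85.00) + (2160.00)(6.00) + (384.00)(20.00) = 309640.00 mm³
x̄ = 283376.00 / 5944.00 = 47.67 mm
ȳ = 309640.00 / 5944.00 = 52.09 mm

x̄ = 47.67 mm, ȳ = 52.09 mm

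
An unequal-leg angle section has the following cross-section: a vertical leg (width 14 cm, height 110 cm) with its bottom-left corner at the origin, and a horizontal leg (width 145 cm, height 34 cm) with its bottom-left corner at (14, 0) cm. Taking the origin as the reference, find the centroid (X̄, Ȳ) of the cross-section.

X̄ = 67.58 cm, Ȳ = 26.04 cm

Part | A | x̄ᵢ | ȳᵢ | A·x̄ᵢ | A·ȳᵢ
vertical leg | 1540.00 | 7.00 | 55.00 | 10780.00 | 84700.00
horizontal leg | 4930.00 | 86.50 | 17.00 | 426445.00 | 83810.00
Σ | 6470.00 |  |  | 437225.00 | 168510.00
X̄ = 437225.00 / 6470.00 = 67.58 cm
Ȳ = 168510.00 / 6470.00 = 26.04 cm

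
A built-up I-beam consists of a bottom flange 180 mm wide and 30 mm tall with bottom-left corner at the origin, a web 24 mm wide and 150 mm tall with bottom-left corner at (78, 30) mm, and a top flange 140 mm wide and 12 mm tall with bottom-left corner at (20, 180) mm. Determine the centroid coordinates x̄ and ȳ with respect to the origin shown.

x̄ = 90.00 mm, ȳ = 72.24 mm

bottom flange: A = 180 × 30 = 5400.00, centroid at (90.00, 15.00).
web: A = 24 × 150 = 3600.00, centroid at (90.00, 105.00).
top flange: A = 140 × 12 = 1680.00, centroid at (90.00, 186.00).
ΣA = 10680.00 mm²
ΣAx̄ = (5400.00)(90.00) + (3600.00)(90.00) + (1680.00)(90.00) = 961200.00 mm³
ΣAȳ = (5400.00)(15.00) + (3600.00)(105.00) + (1680.00)(186.00) = 771480.00 mm³
x̄ = 961200.00 / 10680.00 = 90.00 mm
ȳ = 771480.00 / 10680.00 = 72.24 mm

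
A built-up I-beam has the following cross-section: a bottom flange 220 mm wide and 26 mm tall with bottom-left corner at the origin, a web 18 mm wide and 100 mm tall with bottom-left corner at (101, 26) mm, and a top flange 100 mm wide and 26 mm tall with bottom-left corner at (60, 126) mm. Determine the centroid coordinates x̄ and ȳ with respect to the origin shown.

x̄ = 110.00 mm, ȳ = 56.58 mm

bottom flange: A = 220 × 26 = 5720.00, centroid at (110.00, 13.00).
web: A = 18 × 100 = 1800.00, centroid at (110.00, 76.00).
top flange: A = 100 × 26 = 2600.00, centroid at (110.00, 139.00).
ΣA = 10120.00 mm², ΣAx̄ = 1113200.00 mm³, ΣAȳ = 572560.00 mm³.
x̄ = 1113200.00/10120.00 = 110.00 mm; ȳ = 572560.00/10120.00 = 56.58 mm.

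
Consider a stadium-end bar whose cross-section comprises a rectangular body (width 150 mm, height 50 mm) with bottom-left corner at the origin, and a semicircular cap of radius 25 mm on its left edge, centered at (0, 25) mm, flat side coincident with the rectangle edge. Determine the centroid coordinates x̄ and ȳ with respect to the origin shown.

rectangular body: A = 150 × 50 = 7500.00, centroid at (75.00, 25.00).
semicircular end: A = ½π·25² = 981.75, centroid at (-10.61, 25.00).
ΣA = 8481.75 mm²
ΣAx̄ = (7500.00)(75.00) + (981.75)(-10.61) = 552083.33 mm³
ΣAȳ = (7500.00)(25.00) + (981.75)(25.00) = 212043.69 mm³
x̄ = 552083.33 / 8481.75 = 65.09 mm
ȳ = 212043.69 / 8481.75 = 25.00 mm

x̄ = 65.09 mm, ȳ = 25.00 mm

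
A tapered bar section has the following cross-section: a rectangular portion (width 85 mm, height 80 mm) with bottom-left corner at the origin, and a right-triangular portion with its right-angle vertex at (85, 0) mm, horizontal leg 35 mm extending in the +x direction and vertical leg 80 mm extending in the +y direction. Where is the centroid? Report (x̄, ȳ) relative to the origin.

x̄ = 51.75 mm, ȳ = 37.72 mm

Part | A | x̄ᵢ | ȳᵢ | A·x̄ᵢ | A·ȳᵢ
rectangular portion | 6800.00 | 42.50 | 40.00 | 289000.00 | 272000.00
triangular portion | 1400.00 | 96.67 | 26.67 | 135333.33 | 37333.33
Σ | 8200.00 |  |  | 424333.33 | 309333.33
x̄ = 424333.33 / 8200.00 = 51.75 mm
ȳ = 309333.33 / 8200.00 = 37.72 mm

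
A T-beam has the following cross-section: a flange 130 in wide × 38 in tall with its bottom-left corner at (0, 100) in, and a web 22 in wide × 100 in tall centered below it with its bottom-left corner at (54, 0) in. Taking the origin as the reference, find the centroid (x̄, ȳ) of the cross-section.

web: A = 22 × 100 = 2200.00, centroid at (65.00, 50.00).
flange: A = 130 × 38 = 4940.00, centroid at (65.00, 119.00).
ΣA = 7140.00 in², ΣAx̄ = 464100.00 in³, ΣAȳ = 697860.00 in³.
x̄ = 464100.00/7140.00 = 65.00 in; ȳ = 697860.00/7140.00 = 97.74 in.

x̄ = 65.00 in, ȳ = 97.74 in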